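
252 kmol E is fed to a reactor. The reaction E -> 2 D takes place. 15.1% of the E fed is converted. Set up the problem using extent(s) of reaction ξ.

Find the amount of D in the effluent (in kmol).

76.1 kmol

E reacted = 0.151 × 252 = 38.05 kmol; ν_E = −1, so ξ = 38.05/1 = 38.05 kmol.
Outlet amounts (n = n₀ + ν ξ):
  E: 252 − 1(38.05) = 213.9
  D: 0 + 2(38.05) = 76.1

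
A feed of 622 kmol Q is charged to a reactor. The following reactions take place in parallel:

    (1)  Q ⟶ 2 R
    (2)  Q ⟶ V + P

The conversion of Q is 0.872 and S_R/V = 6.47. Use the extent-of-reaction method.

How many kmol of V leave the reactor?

Conversion of Q: Q consumed = 0.872 × 622 = 542.4 kmol = 1ξ₁ + 1ξ₂.
Selectivity: 2ξ₁ / (1ξ₂) = 6.47 → ξ₁ = 3.235 ξ₂.
Substitute: (1·3.235 + 1) ξ₂ = 542.4 → ξ₂ = 128.1 kmol, ξ₁ = 414.3 kmol.
Outlet amounts (n = n₀ + Σ ν·ξ):
  Q: 622 − 1(414.3) − 1(128.1) = 79.62
  R: 0 + 2(414.3) = 828.6
  V: 0 + 1(128.1) = 128.1
  P: 0 + 1(128.1) = 128.1

128 kmol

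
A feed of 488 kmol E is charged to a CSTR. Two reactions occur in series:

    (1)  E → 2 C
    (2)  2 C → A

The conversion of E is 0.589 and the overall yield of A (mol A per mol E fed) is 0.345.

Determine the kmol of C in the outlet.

238 kmol

Conversion of E: E consumed = 1ξ₁ = 0.589 × 488 → ξ₁ = 287.4 kmol.
Yield of A: 1ξ₂ / 488 = 0.345 → ξ₂ = 168.4 kmol.
Outlet amounts (n = n₀ + Σ ν·ξ):
  E: 488 − 1(287.4) = 200.6
  C: 0 + 2(287.4) − 2(168.4) = 238.1
  A: 0 + 1(168.4) = 168.4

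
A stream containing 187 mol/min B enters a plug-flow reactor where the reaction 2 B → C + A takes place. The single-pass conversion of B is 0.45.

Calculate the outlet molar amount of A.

B reacted = 0.45 × 187 = 84.15 mol/min; ν_B = −2, so ξ = 84.15/2 = 42.08 mol/min.
Outlet amounts (n = n₀ + ν ξ):
  B: 187 − 2(42.08) = 102.8
  C: 0 + 1(42.08) = 42.08
  A: 0 + 1(42.08) = 42.08

42.1 mol/min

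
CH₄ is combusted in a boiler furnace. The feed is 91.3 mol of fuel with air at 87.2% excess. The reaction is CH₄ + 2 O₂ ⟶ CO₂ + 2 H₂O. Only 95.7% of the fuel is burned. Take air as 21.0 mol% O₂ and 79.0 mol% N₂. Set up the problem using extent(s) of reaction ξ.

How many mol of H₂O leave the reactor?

Stoichiometric O₂ = 2 × 91.3 = 182.6 mol; O₂ fed = 182.6 × 1.872 = 341.8 mol.
N₂ fed = 341.8 × 79/21 = 1286 mol.
Fuel reacted = 0.957 × 91.3 → ξ = 87.37 mol.
Outlet (n = n₀ + ν ξ):
  CH₄: 91.3 − 1(87.37) = 3.926
  O₂: 341.8 − 2(87.37) = 167.1
  N₂: 1286 (inert)
  CO₂: 0 + 1(87.37) = 87.37
  H₂O: 0 + 2(87.37) = 174.7

175 mol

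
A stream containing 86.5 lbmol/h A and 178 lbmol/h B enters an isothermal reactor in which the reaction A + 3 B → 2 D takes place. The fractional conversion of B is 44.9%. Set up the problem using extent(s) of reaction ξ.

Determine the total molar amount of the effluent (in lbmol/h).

211 lbmol/h

B reacted = 0.449 × 178 = 79.92 lbmol/h; ν_B = −3, so ξ = 79.92/3 = 26.64 lbmol/h.
Outlet amounts (n = n₀ + ν ξ):
  A: 86.5 − 1(26.64) = 59.86
  B: 178 − 3(26.64) = 98.08
  D: 0 + 2(26.64) = 53.28
Total out = 59.86 + 98.08 + 53.28 = 211.2 lbmol/h.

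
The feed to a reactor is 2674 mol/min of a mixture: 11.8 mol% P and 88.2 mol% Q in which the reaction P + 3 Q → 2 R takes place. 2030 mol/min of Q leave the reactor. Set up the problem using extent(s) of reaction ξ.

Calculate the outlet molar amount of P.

For Q: n = n₀ − 3ξ → 2030 = 2358 − 3ξ, giving ξ = 109.5 mol/min.
Outlet amounts (n = n₀ + ν ξ):
  P: 315.5 − 1(109.5) = 206
  Q: 2358 − 3(109.5) = 2030
  R: 0 + 2(109.5) = 219

206 mol/min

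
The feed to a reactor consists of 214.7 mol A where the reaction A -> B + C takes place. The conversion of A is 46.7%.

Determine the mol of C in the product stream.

100 mol

A reacted = 0.467 × 214.7 = 100.3 mol; ν_A = −1, so ξ = 100.3/1 = 100.3 mol.
Outlet amounts (n = n₀ + ν ξ):
  A: 214.7 − 1(100.3) = 114.4
  B: 0 + 1(100.3) = 100.3
  C: 0 + 1(100.3) = 100.3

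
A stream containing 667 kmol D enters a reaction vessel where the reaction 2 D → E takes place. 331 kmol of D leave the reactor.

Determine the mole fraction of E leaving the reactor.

For D: n = n₀ − 2ξ → 331 = 667 − 2ξ, giving ξ = 168 kmol.
Outlet amounts (n = n₀ + ν ξ):
  D: 667 − 2(168) = 331
  E: 0 + 1(168) = 168
Total out = 499 kmol; y_E = 168 / 499 = 0.3367.

0.337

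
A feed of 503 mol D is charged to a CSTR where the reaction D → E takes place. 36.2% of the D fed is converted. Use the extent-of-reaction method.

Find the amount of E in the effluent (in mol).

182 mol

D reacted = 0.362 × 503 = 182.1 mol; ν_D = −1, so ξ = 182.1/1 = 182.1 mol.
Outlet amounts (n = n₀ + ν ξ):
  D: 503 − 1(182.1) = 320.9
  E: 0 + 1(182.1) = 182.1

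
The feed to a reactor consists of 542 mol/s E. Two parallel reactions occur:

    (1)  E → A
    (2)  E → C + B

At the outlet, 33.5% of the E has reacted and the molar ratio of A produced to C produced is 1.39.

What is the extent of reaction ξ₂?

Conversion of E: E consumed = 0.335 × 542 = 181.6 mol/s = 1ξ₁ + 1ξ₂.
Selectivity: 1ξ₁ / (1ξ₂) = 1.39 → ξ₁ = 1.39 ξ₂.
Substitute: (1·1.39 + 1) ξ₂ = 181.6 → ξ₂ = 75.97 mol/s, ξ₁ = 105.6 mol/s.
Outlet amounts (n = n₀ + Σ ν·ξ):
  E: 542 − 1(105.6) − 1(75.97) = 360.4
  A: 0 + 1(105.6) = 105.6
  C: 0 + 1(75.97) = 75.97
  B: 0 + 1(75.97) = 75.97

ξ₂ = 76 mol/s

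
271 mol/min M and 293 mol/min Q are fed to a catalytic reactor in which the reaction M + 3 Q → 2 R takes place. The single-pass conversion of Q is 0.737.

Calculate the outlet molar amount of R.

Q reacted = 0.737 × 293 = 215.9 mol/min; ν_Q = −3, so ξ = 215.9/3 = 71.98 mol/min.
Outlet amounts (n = n₀ + ν ξ):
  M: 271 − 1(71.98) = 199
  Q: 293 − 3(71.98) = 77.06
  R: 0 + 2(71.98) = 144

144 mol/min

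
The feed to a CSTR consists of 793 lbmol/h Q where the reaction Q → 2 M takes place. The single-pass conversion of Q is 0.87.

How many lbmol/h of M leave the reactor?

Q reacted = 0.87 × 793 = 689.9 lbmol/h; ν_Q = −1, so ξ = 689.9/1 = 689.9 lbmol/h.
Outlet amounts (n = n₀ + ν ξ):
  Q: 793 − 1(689.9) = 103.1
  M: 0 + 2(689.9) = 1380

1380 lbmol/h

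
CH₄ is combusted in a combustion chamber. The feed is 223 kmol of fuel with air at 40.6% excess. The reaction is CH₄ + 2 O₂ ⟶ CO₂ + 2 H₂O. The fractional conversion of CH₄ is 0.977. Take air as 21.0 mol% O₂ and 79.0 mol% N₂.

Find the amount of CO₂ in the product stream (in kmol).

Stoichiometric O₂ = 2 × 223 = 446 kmol; O₂ fed = 446 × 1.406 = 627.1 kmol.
N₂ fed = 627.1 × 79/21 = 2359 kmol.
Fuel reacted = 0.977 × 223 → ξ = 217.9 kmol.
Outlet (n = n₀ + ν ξ):
  CH₄: 223 − 1(217.9) = 5.129
  O₂: 627.1 − 2(217.9) = 191.3
  N₂: 2359 (inert)
  CO₂: 0 + 1(217.9) = 217.9
  H₂O: 0 + 2(217.9) = 435.7

218 kmol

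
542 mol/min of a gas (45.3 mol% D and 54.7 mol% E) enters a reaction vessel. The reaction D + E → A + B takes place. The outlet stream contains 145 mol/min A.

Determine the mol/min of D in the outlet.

101 mol/min

For A: n = n₀ + 1ξ → 145 = 0 + 1ξ, giving ξ = 145 mol/min.
Outlet amounts (n = n₀ + ν ξ):
  D: 245.5 − 1(145) = 100.5
  E: 296.5 − 1(145) = 151.5
  A: 0 + 1(145) = 145
  B: 0 + 1(145) = 145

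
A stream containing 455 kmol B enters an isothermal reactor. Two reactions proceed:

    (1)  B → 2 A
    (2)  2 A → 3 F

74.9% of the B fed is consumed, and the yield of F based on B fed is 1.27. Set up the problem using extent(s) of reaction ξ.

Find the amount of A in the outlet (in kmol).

296 kmol

Conversion of B: B consumed = 1ξ₁ = 0.749 × 455 → ξ₁ = 340.8 kmol.
Yield of F: 3ξ₂ / 455 = 1.27 → ξ₂ = 192.6 kmol.
Outlet amounts (n = n₀ + Σ ν·ξ):
  B: 455 − 1(340.8) = 114.2
  A: 0 + 2(340.8) − 2(192.6) = 296.4
  F: 0 + 3(192.6) = 577.9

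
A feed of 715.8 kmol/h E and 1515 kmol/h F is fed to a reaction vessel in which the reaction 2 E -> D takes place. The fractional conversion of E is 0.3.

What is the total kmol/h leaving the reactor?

E reacted = 0.3 × 715.8 = 214.7 kmol/h; ν_E = −2, so ξ = 214.7/2 = 107.4 kmol/h.
Outlet amounts (n = n₀ + ν ξ):
  E: 715.8 − 2(107.4) = 501.1
  D: 0 + 1(107.4) = 107.4
  F: 1515 (inert)
Total out = 501.1 + 107.4 + 1515 = 2123 kmol/h.

2120 kmol/h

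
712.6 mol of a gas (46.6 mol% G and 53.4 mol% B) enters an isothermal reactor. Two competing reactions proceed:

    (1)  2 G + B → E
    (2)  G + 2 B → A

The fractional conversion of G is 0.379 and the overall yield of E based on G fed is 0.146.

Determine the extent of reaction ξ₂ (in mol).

ξ₂ = 28.9 mol

Yield of E: 1ξ₁ / 332.1 = 0.146 → ξ₁ = 48.48 mol.
Conversion of G: 2ξ₁ + 1ξ₂ = 0.379 × 332.1 = 125.9 → ξ₂ = 28.89 mol.
Outlet amounts (n = n₀ + Σ ν·ξ):
  G: 332.1 − 2(48.48) − 1(28.89) = 206.2
  B: 380.5 − 1(48.48) − 2(28.89) = 274.3
  E: 0 + 1(48.48) = 48.48
  A: 0 + 1(28.89) = 28.89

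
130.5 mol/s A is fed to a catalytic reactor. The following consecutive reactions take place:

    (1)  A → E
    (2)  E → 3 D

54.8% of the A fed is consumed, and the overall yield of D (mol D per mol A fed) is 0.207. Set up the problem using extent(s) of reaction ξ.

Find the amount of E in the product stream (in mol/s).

Conversion of A: A consumed = 1ξ₁ = 0.548 × 130.5 → ξ₁ = 71.51 mol/s.
Yield of D: 3ξ₂ / 130.5 = 0.207 → ξ₂ = 9.004 mol/s.
Outlet amounts (n = n₀ + Σ ν·ξ):
  A: 130.5 − 1(71.51) = 58.99
  E: 0 + 1(71.51) − 1(9.004) = 62.51
  D: 0 + 3(9.004) = 27.01

62.5 mol/s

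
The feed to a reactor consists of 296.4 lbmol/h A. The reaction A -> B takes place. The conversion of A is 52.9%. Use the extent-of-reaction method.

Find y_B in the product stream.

0.529

A reacted = 0.529 × 296.4 = 156.8 lbmol/h; ν_A = −1, so ξ = 156.8/1 = 156.8 lbmol/h.
Outlet amounts (n = n₀ + ν ξ):
  A: 296.4 − 1(156.8) = 139.6
  B: 0 + 1(156.8) = 156.8
Total out = 296.4 lbmol/h; y_B = 156.8 / 296.4 = 0.529.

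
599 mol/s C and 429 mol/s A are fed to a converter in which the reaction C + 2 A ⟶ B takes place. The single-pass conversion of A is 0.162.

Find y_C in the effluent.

0.589

A reacted = 0.162 × 429 = 69.5 mol/s; ν_A = −2, so ξ = 69.5/2 = 34.75 mol/s.
Outlet amounts (n = n₀ + ν ξ):
  C: 599 − 1(34.75) = 564.3
  A: 429 − 2(34.75) = 359.5
  B: 0 + 1(34.75) = 34.75
Total out = 958.5 mol/s; y_C = 564.3 / 958.5 = 0.5887.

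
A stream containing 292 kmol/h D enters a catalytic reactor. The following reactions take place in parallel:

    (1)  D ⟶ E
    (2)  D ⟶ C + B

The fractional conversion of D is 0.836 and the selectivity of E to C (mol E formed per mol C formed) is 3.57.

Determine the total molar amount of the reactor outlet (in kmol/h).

Conversion of D: D consumed = 0.836 × 292 = 244.1 kmol/h = 1ξ₁ + 1ξ₂.
Selectivity: 1ξ₁ / (1ξ₂) = 3.57 → ξ₁ = 3.57 ξ₂.
Substitute: (1·3.57 + 1) ξ₂ = 244.1 → ξ₂ = 53.42 kmol/h, ξ₁ = 190.7 kmol/h.
Outlet amounts (n = n₀ + Σ ν·ξ):
  D: 292 − 1(190.7) − 1(53.42) = 47.89
  E: 0 + 1(190.7) = 190.7
  C: 0 + 1(53.42) = 53.42
  B: 0 + 1(53.42) = 53.42
Total out = 47.89 + 190.7 + 53.42 + 53.42 = 345.4 kmol/h.

345 kmol/h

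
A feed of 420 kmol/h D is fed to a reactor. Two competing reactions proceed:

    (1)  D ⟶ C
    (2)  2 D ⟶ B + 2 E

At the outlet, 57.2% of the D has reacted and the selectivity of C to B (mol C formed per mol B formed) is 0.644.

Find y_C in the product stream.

0.115

Conversion of D: D consumed = 0.572 × 420 = 240.2 kmol/h = 1ξ₁ + 2ξ₂.
Selectivity: 1ξ₁ / (1ξ₂) = 0.644 → ξ₁ = 0.644 ξ₂.
Substitute: (1·0.644 + 2) ξ₂ = 240.2 → ξ₂ = 90.86 kmol/h, ξ₁ = 58.52 kmol/h.
Outlet amounts (n = n₀ + Σ ν·ξ):
  D: 420 − 1(58.52) − 2(90.86) = 179.8
  C: 0 + 1(58.52) = 58.52
  B: 0 + 1(90.86) = 90.86
  E: 0 + 2(90.86) = 181.7
Total out = 510.9 kmol/h; y_C = 58.52 / 510.9 = 0.1145.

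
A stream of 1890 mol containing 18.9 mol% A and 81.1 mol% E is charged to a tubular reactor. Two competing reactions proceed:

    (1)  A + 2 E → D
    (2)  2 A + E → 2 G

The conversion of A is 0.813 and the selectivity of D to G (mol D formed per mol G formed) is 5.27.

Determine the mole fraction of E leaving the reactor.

Conversion of A: A consumed = 0.813 × 357.2 = 290.4 mol = 1ξ₁ + 2ξ₂.
Selectivity: 1ξ₁ / (2ξ₂) = 5.27 → ξ₁ = 10.54 ξ₂.
Substitute: (1·10.54 + 2) ξ₂ = 290.4 → ξ₂ = 23.16 mol, ξ₁ = 244.1 mol.
Outlet amounts (n = n₀ + Σ ν·ξ):
  A: 357.2 − 1(244.1) − 2(23.16) = 66.8
  E: 1533 − 2(244.1) − 1(23.16) = 1021
  D: 0 + 1(244.1) = 244.1
  G: 0 + 2(23.16) = 46.32
Total out = 1379 mol; y_E = 1021 / 1379 = 0.7409.

0.741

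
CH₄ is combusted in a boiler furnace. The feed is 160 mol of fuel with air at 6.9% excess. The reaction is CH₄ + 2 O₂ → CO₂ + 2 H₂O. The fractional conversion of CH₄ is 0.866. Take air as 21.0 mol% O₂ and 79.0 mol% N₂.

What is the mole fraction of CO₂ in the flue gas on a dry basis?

Stoichiometric O₂ = 2 × 160 = 320 mol; O₂ fed = 320 × 1.069 = 342.1 mol.
N₂ fed = 342.1 × 79/21 = 1287 mol.
Fuel reacted = 0.866 × 160 → ξ = 138.6 mol.
Outlet (n = n₀ + ν ξ):
  CH₄: 160 − 1(138.6) = 21.44
  O₂: 342.1 − 2(138.6) = 64.96
  N₂: 1287 (inert)
  CO₂: 0 + 1(138.6) = 138.6
  H₂O: 0 + 2(138.6) = 277.1
Dry total = 1512 mol; y_CO₂ (dry) = 138.6 / 1512 = 0.09165.

0.0917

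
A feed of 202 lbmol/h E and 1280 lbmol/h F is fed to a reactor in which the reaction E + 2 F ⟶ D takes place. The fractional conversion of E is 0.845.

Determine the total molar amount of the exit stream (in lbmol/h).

E reacted = 0.845 × 202 = 170.7 lbmol/h; ν_E = −1, so ξ = 170.7/1 = 170.7 lbmol/h.
Outlet amounts (n = n₀ + ν ξ):
  E: 202 − 1(170.7) = 31.31
  F: 1280 − 2(170.7) = 938.6
  D: 0 + 1(170.7) = 170.7
Total out = 31.31 + 938.6 + 170.7 = 1141 lbmol/h.

1140 lbmol/h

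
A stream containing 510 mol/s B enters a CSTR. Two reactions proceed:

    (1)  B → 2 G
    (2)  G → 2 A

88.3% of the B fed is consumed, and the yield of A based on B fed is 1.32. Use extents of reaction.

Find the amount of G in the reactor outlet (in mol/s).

564 mol/s

Conversion of B: B consumed = 1ξ₁ = 0.883 × 510 → ξ₁ = 450.3 mol/s.
Yield of A: 2ξ₂ / 510 = 1.32 → ξ₂ = 336.6 mol/s.
Outlet amounts (n = n₀ + Σ ν·ξ):
  B: 510 − 1(450.3) = 59.67
  G: 0 + 2(450.3) − 1(336.6) = 564.1
  A: 0 + 2(336.6) = 673.2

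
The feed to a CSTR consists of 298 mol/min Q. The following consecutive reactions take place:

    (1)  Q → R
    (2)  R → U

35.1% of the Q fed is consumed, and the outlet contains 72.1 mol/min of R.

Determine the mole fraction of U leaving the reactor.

0.109

Conversion of Q: Q consumed = 1ξ₁ = 0.351 × 298 → ξ₁ = 104.6 mol/min.
R balance: n_R = 0 + 1ξ₁ − 1ξ₂ = 72.1 → ξ₂ = (1·104.6 − 72.1)/1 = 32.5 mol/min.
Outlet amounts (n = n₀ + Σ ν·ξ):
  Q: 298 − 1(104.6) = 193.4
  R: 0 + 1(104.6) − 1(32.5) = 72.1
  U: 0 + 1(32.5) = 32.5
Total out = 298 mol/min; y_U = 32.5 / 298 = 0.1091.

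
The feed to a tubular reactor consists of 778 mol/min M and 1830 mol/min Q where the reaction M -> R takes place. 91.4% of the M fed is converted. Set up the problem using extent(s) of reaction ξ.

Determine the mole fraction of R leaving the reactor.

0.273

M reacted = 0.914 × 778 = 711.1 mol/min; ν_M = −1, so ξ = 711.1/1 = 711.1 mol/min.
Outlet amounts (n = n₀ + ν ξ):
  M: 778 − 1(711.1) = 66.91
  R: 0 + 1(711.1) = 711.1
  Q: 1830 (inert)
Total out = 2608 mol/min; y_R = 711.1 / 2608 = 0.2727.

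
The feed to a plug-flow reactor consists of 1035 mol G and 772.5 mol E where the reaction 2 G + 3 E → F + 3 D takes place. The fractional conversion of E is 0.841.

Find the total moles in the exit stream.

1590 mol

E reacted = 0.841 × 772.5 = 649.7 mol; ν_E = −3, so ξ = 649.7/3 = 216.6 mol.
Outlet amounts (n = n₀ + ν ξ):
  G: 1035 − 2(216.6) = 601.9
  E: 772.5 − 3(216.6) = 122.8
  F: 0 + 1(216.6) = 216.6
  D: 0 + 3(216.6) = 649.7
Total out = 601.9 + 122.8 + 216.6 + 649.7 = 1591 mol.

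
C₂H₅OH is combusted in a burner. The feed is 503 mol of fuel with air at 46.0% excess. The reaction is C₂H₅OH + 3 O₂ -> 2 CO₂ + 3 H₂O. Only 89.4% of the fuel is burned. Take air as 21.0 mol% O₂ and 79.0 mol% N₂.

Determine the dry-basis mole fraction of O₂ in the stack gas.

Stoichiometric O₂ = 3 × 503 = 1509 mol; O₂ fed = 1509 × 1.460 = 2203 mol.
N₂ fed = 2203 × 79/21 = 8288 mol.
Fuel reacted = 0.894 × 503 → ξ = 449.7 mol.
Outlet (n = n₀ + ν ξ):
  C₂H₅OH: 503 − 1(449.7) = 53.32
  O₂: 2203 − 3(449.7) = 854.1
  N₂: 8288 (inert)
  CO₂: 0 + 2(449.7) = 899.4
  H₂O: 0 + 3(449.7) = 1349
Dry total = 10090 mol; y_O₂ (dry) = 854.1 / 10090 = 0.08461.

0.0846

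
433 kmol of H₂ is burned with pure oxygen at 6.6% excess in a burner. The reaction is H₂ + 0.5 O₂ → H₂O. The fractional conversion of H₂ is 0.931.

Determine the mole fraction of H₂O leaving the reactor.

0.872

Stoichiometric O₂ = 0.5 × 433 = 216.5 kmol; O₂ fed = 216.5 × 1.066 = 230.8 kmol.
Fuel reacted = 0.931 × 433 → ξ = 403.1 kmol.
Outlet (n = n₀ + ν ξ):
  H₂: 433 − 1(403.1) = 29.88
  O₂: 230.8 − 0.5(403.1) = 29.23
  H₂O: 0 + 1(403.1) = 403.1
Total out = 462.2 kmol; y_H₂O = 403.1 / 462.2 = 0.8721.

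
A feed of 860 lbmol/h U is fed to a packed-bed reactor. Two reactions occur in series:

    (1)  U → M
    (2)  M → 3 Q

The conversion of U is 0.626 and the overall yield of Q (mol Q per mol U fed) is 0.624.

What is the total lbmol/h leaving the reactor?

1220 lbmol/h

Conversion of U: U consumed = 1ξ₁ = 0.626 × 860 → ξ₁ = 538.4 lbmol/h.
Yield of Q: 3ξ₂ / 860 = 0.624 → ξ₂ = 178.9 lbmol/h.
Outlet amounts (n = n₀ + Σ ν·ξ):
  U: 860 − 1(538.4) = 321.6
  M: 0 + 1(538.4) − 1(178.9) = 359.5
  Q: 0 + 3(178.9) = 536.6
Total out = 321.6 + 359.5 + 536.6 = 1218 lbmol/h.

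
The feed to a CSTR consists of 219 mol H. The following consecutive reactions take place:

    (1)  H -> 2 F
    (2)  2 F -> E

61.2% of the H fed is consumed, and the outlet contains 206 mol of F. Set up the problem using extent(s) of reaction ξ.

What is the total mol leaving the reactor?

Conversion of H: H consumed = 1ξ₁ = 0.612 × 219 → ξ₁ = 134 mol.
F balance: n_F = 0 + 2ξ₁ − 2ξ₂ = 206 → ξ₂ = (2·134 − 206)/2 = 31.03 mol.
Outlet amounts (n = n₀ + Σ ν·ξ):
  H: 219 − 1(134) = 84.97
  F: 0 + 2(134) − 2(31.03) = 206
  E: 0 + 1(31.03) = 31.03
Total out = 84.97 + 206 + 31.03 = 322 mol.

322 mol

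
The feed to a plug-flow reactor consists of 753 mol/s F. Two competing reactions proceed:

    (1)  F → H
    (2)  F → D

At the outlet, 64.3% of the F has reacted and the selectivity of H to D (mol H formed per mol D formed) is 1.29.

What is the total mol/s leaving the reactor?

Conversion of F: F consumed = 0.643 × 753 = 484.2 mol/s = 1ξ₁ + 1ξ₂.
Selectivity: 1ξ₁ / (1ξ₂) = 1.29 → ξ₁ = 1.29 ξ₂.
Substitute: (1·1.29 + 1) ξ₂ = 484.2 → ξ₂ = 211.4 mol/s, ξ₁ = 272.7 mol/s.
Outlet amounts (n = n₀ + Σ ν·ξ):
  F: 753 − 1(272.7) − 1(211.4) = 268.8
  H: 0 + 1(272.7) = 272.7
  D: 0 + 1(211.4) = 211.4
Total out = 268.8 + 272.7 + 211.4 = 753 mol/s.

753 mol/s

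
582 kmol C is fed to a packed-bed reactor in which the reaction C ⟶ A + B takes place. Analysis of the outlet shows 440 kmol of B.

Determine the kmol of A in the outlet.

For B: n = n₀ + 1ξ → 440 = 0 + 1ξ, giving ξ = 440 kmol.
Outlet amounts (n = n₀ + ν ξ):
  C: 582 − 1(440) = 142
  A: 0 + 1(440) = 440
  B: 0 + 1(440) = 440

440 kmol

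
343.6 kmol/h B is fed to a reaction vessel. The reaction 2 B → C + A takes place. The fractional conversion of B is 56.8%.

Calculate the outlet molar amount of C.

97.6 kmol/h

B reacted = 0.568 × 343.6 = 195.2 kmol/h; ν_B = −2, so ξ = 195.2/2 = 97.58 kmol/h.
Outlet amounts (n = n₀ + ν ξ):
  B: 343.6 − 2(97.58) = 148.4
  C: 0 + 1(97.58) = 97.58
  A: 0 + 1(97.58) = 97.58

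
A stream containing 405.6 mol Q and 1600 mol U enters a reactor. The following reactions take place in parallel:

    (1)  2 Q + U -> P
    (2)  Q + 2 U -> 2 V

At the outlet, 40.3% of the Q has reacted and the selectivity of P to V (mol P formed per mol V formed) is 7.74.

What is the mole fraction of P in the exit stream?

Conversion of Q: Q consumed = 0.403 × 405.6 = 163.5 mol = 2ξ₁ + 1ξ₂.
Selectivity: 1ξ₁ / (2ξ₂) = 7.74 → ξ₁ = 15.48 ξ₂.
Substitute: (2·15.48 + 1) ξ₂ = 163.5 → ξ₂ = 5.114 mol, ξ₁ = 79.17 mol.
Outlet amounts (n = n₀ + Σ ν·ξ):
  Q: 405.6 − 2(79.17) − 1(5.114) = 242.1
  U: 1600 − 1(79.17) − 2(5.114) = 1511
  P: 0 + 1(79.17) = 79.17
  V: 0 + 2(5.114) = 10.23
Total out = 1842 mol; y_P = 79.17 / 1842 = 0.04298.

0.043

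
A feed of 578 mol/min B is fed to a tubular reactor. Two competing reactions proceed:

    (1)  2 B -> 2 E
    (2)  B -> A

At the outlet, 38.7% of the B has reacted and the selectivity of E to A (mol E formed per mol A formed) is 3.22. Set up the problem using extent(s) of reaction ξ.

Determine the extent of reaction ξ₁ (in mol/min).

ξ₁ = 85.3 mol/min

Conversion of B: B consumed = 0.387 × 578 = 223.7 mol/min = 2ξ₁ + 1ξ₂.
Selectivity: 2ξ₁ / (1ξ₂) = 3.22 → ξ₁ = 1.61 ξ₂.
Substitute: (2·1.61 + 1) ξ₂ = 223.7 → ξ₂ = 53.01 mol/min, ξ₁ = 85.34 mol/min.
Outlet amounts (n = n₀ + Σ ν·ξ):
  B: 578 − 2(85.34) − 1(53.01) = 354.3
  E: 0 + 2(85.34) = 170.7
  A: 0 + 1(53.01) = 53.01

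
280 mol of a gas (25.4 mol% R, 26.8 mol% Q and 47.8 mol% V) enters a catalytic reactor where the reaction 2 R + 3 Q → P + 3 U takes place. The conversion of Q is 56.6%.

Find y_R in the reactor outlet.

0.161

Q reacted = 0.566 × 75.04 = 42.47 mol; ν_Q = −3, so ξ = 42.47/3 = 14.16 mol.
Outlet amounts (n = n₀ + ν ξ):
  R: 71.12 − 2(14.16) = 42.8
  Q: 75.04 − 3(14.16) = 32.57
  P: 0 + 1(14.16) = 14.16
  U: 0 + 3(14.16) = 42.47
  V: 133.8 (inert)
Total out = 265.8 mol; y_R = 42.8 / 265.8 = 0.161.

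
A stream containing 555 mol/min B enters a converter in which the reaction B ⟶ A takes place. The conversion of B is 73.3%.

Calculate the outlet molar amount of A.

407 mol/min

B reacted = 0.733 × 555 = 406.8 mol/min; ν_B = −1, so ξ = 406.8/1 = 406.8 mol/min.
Outlet amounts (n = n₀ + ν ξ):
  B: 555 − 1(406.8) = 148.2
  A: 0 + 1(406.8) = 406.8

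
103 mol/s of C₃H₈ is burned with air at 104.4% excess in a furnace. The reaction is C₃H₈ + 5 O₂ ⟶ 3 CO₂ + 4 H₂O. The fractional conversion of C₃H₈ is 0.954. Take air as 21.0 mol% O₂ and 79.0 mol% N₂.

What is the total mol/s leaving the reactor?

5210 mol/s

Stoichiometric O₂ = 5 × 103 = 515 mol/s; O₂ fed = 515 × 2.044 = 1053 mol/s.
N₂ fed = 1053 × 79/21 = 3960 mol/s.
Fuel reacted = 0.954 × 103 → ξ = 98.26 mol/s.
Outlet (n = n₀ + ν ξ):
  C₃H₈: 103 − 1(98.26) = 4.738
  O₂: 1053 − 5(98.26) = 561.4
  N₂: 3960 (inert)
  CO₂: 0 + 3(98.26) = 294.8
  H₂O: 0 + 4(98.26) = 393
Total out = 4.738 + 561.4 + 3960 + 294.8 + 393 = 5214 mol/s.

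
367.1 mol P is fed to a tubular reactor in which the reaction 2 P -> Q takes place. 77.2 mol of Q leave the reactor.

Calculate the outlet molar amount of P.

213 mol

For Q: n = n₀ + 1ξ → 77.2 = 0 + 1ξ, giving ξ = 77.2 mol.
Outlet amounts (n = n₀ + ν ξ):
  P: 367.1 − 2(77.2) = 212.7
  Q: 0 + 1(77.2) = 77.2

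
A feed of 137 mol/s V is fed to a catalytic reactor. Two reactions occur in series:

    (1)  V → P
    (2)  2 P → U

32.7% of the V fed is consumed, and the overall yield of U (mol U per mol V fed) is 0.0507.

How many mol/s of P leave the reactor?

Conversion of V: V consumed = 1ξ₁ = 0.327 × 137 → ξ₁ = 44.8 mol/s.
Yield of U: 1ξ₂ / 137 = 0.0507 → ξ₂ = 6.946 mol/s.
Outlet amounts (n = n₀ + Σ ν·ξ):
  V: 137 − 1(44.8) = 92.2
  P: 0 + 1(44.8) − 2(6.946) = 30.91
  U: 0 + 1(6.946) = 6.946

30.9 mol/s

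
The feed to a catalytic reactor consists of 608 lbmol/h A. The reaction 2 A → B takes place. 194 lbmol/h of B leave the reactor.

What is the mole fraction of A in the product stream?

For B: n = n₀ + 1ξ → 194 = 0 + 1ξ, giving ξ = 194 lbmol/h.
Outlet amounts (n = n₀ + ν ξ):
  A: 608 − 2(194) = 220
  B: 0 + 1(194) = 194
Total out = 414 lbmol/h; y_A = 220 / 414 = 0.5314.

0.531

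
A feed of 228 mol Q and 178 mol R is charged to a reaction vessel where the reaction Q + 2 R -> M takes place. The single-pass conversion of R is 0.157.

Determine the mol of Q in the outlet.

R reacted = 0.157 × 178 = 27.95 mol; ν_R = −2, so ξ = 27.95/2 = 13.97 mol.
Outlet amounts (n = n₀ + ν ξ):
  Q: 228 − 1(13.97) = 214
  R: 178 − 2(13.97) = 150.1
  M: 0 + 1(13.97) = 13.97

214 mol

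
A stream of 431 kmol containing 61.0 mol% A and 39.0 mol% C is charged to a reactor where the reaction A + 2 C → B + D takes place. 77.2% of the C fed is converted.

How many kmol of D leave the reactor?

C reacted = 0.772 × 168.1 = 129.8 kmol; ν_C = −2, so ξ = 129.8/2 = 64.88 kmol.
Outlet amounts (n = n₀ + ν ξ):
  A: 262.9 − 1(64.88) = 198
  C: 168.1 − 2(64.88) = 38.32
  B: 0 + 1(64.88) = 64.88
  D: 0 + 1(64.88) = 64.88

64.9 kmol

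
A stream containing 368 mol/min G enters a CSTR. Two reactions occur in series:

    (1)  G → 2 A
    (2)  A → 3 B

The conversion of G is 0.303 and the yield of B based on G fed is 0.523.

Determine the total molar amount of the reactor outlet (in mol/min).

Conversion of G: G consumed = 1ξ₁ = 0.303 × 368 → ξ₁ = 111.5 mol/min.
Yield of B: 3ξ₂ / 368 = 0.523 → ξ₂ = 64.15 mol/min.
Outlet amounts (n = n₀ + Σ ν·ξ):
  G: 368 − 1(111.5) = 256.5
  A: 0 + 2(111.5) − 1(64.15) = 158.9
  B: 0 + 3(64.15) = 192.5
Total out = 256.5 + 158.9 + 192.5 = 607.8 mol/min.

608 mol/min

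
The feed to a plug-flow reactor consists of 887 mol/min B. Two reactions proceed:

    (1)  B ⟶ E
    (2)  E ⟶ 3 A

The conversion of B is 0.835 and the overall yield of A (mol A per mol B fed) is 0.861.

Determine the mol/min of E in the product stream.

486 mol/min

Conversion of B: B consumed = 1ξ₁ = 0.835 × 887 → ξ₁ = 740.6 mol/min.
Yield of A: 3ξ₂ / 887 = 0.861 → ξ₂ = 254.6 mol/min.
Outlet amounts (n = n₀ + Σ ν·ξ):
  B: 887 − 1(740.6) = 146.4
  E: 0 + 1(740.6) − 1(254.6) = 486.1
  A: 0 + 3(254.6) = 763.7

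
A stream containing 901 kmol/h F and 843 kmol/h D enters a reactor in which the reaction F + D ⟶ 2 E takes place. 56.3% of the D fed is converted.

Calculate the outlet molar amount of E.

D reacted = 0.563 × 843 = 474.6 kmol/h; ν_D = −1, so ξ = 474.6/1 = 474.6 kmol/h.
Outlet amounts (n = n₀ + ν ξ):
  F: 901 − 1(474.6) = 426.4
  D: 843 − 1(474.6) = 368.4
  E: 0 + 2(474.6) = 949.2

949 kmol/h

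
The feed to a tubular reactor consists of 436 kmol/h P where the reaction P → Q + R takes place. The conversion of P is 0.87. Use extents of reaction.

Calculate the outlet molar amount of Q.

379 kmol/h

P reacted = 0.87 × 436 = 379.3 kmol/h; ν_P = −1, so ξ = 379.3/1 = 379.3 kmol/h.
Outlet amounts (n = n₀ + ν ξ):
  P: 436 − 1(379.3) = 56.68
  Q: 0 + 1(379.3) = 379.3
  R: 0 + 1(379.3) = 379.3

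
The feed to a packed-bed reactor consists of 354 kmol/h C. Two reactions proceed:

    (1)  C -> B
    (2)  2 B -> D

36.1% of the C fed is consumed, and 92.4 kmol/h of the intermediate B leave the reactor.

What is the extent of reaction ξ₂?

ξ₂ = 17.7 kmol/h

Conversion of C: C consumed = 1ξ₁ = 0.361 × 354 → ξ₁ = 127.8 kmol/h.
B balance: n_B = 0 + 1ξ₁ − 2ξ₂ = 92.4 → ξ₂ = (1·127.8 − 92.4)/2 = 17.7 kmol/h.
Outlet amounts (n = n₀ + Σ ν·ξ):
  C: 354 − 1(127.8) = 226.2
  B: 0 + 1(127.8) − 2(17.7) = 92.4
  D: 0 + 1(17.7) = 17.7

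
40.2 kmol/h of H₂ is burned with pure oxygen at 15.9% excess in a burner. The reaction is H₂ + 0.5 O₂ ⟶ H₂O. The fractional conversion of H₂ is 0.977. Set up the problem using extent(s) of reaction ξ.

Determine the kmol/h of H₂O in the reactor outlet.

39.3 kmol/h

Stoichiometric O₂ = 0.5 × 40.2 = 20.1 kmol/h; O₂ fed = 20.1 × 1.159 = 23.3 kmol/h.
Fuel reacted = 0.977 × 40.2 → ξ = 39.28 kmol/h.
Outlet (n = n₀ + ν ξ):
  H₂: 40.2 − 1(39.28) = 0.9246
  O₂: 23.3 − 0.5(39.28) = 3.658
  H₂O: 0 + 1(39.28) = 39.28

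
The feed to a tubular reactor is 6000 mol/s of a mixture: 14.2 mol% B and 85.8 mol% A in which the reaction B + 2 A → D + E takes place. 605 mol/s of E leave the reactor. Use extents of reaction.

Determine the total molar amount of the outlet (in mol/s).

5400 mol/s

For E: n = n₀ + 1ξ → 605 = 0 + 1ξ, giving ξ = 605 mol/s.
Outlet amounts (n = n₀ + ν ξ):
  B: 852 − 1(605) = 247
  A: 5148 − 2(605) = 3938
  D: 0 + 1(605) = 605
  E: 0 + 1(605) = 605
Total out = 247 + 3938 + 605 + 605 = 5395 mol/s.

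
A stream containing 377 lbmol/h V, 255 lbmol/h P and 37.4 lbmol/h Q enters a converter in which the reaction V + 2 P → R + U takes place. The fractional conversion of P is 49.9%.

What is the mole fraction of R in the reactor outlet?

P reacted = 0.499 × 255 = 127.2 lbmol/h; ν_P = −2, so ξ = 127.2/2 = 63.62 lbmol/h.
Outlet amounts (n = n₀ + ν ξ):
  V: 377 − 1(63.62) = 313.4
  P: 255 − 2(63.62) = 127.8
  R: 0 + 1(63.62) = 63.62
  U: 0 + 1(63.62) = 63.62
  Q: 37.4 (inert)
Total out = 605.8 lbmol/h; y_R = 63.62 / 605.8 = 0.105.

0.105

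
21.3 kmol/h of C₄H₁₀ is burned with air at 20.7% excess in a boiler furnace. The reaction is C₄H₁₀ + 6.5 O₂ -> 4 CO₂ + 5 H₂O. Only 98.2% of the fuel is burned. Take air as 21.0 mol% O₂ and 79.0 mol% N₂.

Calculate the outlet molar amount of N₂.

629 kmol/h

Stoichiometric O₂ = 6.5 × 21.3 = 138.5 kmol/h; O₂ fed = 138.5 × 1.207 = 167.1 kmol/h.
N₂ fed = 167.1 × 79/21 = 628.6 kmol/h.
Fuel reacted = 0.982 × 21.3 → ξ = 20.92 kmol/h.
Outlet (n = n₀ + ν ξ):
  C₄H₁₀: 21.3 − 1(20.92) = 0.3834
  O₂: 167.1 − 6.5(20.92) = 31.15
  N₂: 628.6 (inert)
  CO₂: 0 + 4(20.92) = 83.67
  H₂O: 0 + 5(20.92) = 104.6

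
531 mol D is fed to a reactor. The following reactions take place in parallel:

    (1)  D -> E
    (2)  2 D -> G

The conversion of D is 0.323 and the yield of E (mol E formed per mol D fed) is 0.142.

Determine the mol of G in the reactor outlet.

Yield of E: 1ξ₁ / 531 = 0.142 → ξ₁ = 75.4 mol.
Conversion of D: 1ξ₁ + 2ξ₂ = 0.323 × 531 = 171.5 → ξ₂ = 48.06 mol.
Outlet amounts (n = n₀ + Σ ν·ξ):
  D: 531 − 1(75.4) − 2(48.06) = 359.5
  E: 0 + 1(75.4) = 75.4
  G: 0 + 1(48.06) = 48.06

48.1 mol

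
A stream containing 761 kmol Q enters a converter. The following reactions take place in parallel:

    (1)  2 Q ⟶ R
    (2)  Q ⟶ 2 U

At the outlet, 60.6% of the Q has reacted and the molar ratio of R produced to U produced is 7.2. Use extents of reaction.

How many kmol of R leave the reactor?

Conversion of Q: Q consumed = 0.606 × 761 = 461.2 kmol = 2ξ₁ + 1ξ₂.
Selectivity: 1ξ₁ / (2ξ₂) = 7.2 → ξ₁ = 14.4 ξ₂.
Substitute: (2·14.4 + 1) ξ₂ = 461.2 → ξ₂ = 15.48 kmol, ξ₁ = 222.8 kmol.
Outlet amounts (n = n₀ + Σ ν·ξ):
  Q: 761 − 2(222.8) − 1(15.48) = 299.8
  R: 0 + 1(222.8) = 222.8
  U: 0 + 2(15.48) = 30.95

223 kmol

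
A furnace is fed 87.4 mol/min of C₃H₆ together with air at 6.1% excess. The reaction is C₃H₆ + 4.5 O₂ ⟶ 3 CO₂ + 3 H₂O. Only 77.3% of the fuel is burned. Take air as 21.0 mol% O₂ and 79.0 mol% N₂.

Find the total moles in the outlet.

Stoichiometric O₂ = 4.5 × 87.4 = 393.3 mol/min; O₂ fed = 393.3 × 1.061 = 417.3 mol/min.
N₂ fed = 417.3 × 79/21 = 1570 mol/min.
Fuel reacted = 0.773 × 87.4 → ξ = 67.56 mol/min.
Outlet (n = n₀ + ν ξ):
  C₃H₆: 87.4 − 1(67.56) = 19.84
  O₂: 417.3 − 4.5(67.56) = 113.3
  N₂: 1570 (inert)
  CO₂: 0 + 3(67.56) = 202.7
  H₂O: 0 + 3(67.56) = 202.7
Total out = 19.84 + 113.3 + 1570 + 202.7 + 202.7 = 2108 mol/min.

2110 mol/min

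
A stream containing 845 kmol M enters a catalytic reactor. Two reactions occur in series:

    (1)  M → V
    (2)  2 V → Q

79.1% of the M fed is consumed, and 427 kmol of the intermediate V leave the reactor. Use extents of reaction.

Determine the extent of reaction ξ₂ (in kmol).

ξ₂ = 121 kmol

Conversion of M: M consumed = 1ξ₁ = 0.791 × 845 → ξ₁ = 668.4 kmol.
V balance: n_V = 0 + 1ξ₁ − 2ξ₂ = 427 → ξ₂ = (1·668.4 − 427)/2 = 120.7 kmol.
Outlet amounts (n = n₀ + Σ ν·ξ):
  M: 845 − 1(668.4) = 176.6
  V: 0 + 1(668.4) − 2(120.7) = 427
  Q: 0 + 1(120.7) = 120.7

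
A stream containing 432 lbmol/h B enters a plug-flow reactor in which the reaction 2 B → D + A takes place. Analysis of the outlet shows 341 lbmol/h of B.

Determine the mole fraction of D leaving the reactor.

0.105

For B: n = n₀ − 2ξ → 341 = 432 − 2ξ, giving ξ = 45.5 lbmol/h.
Outlet amounts (n = n₀ + ν ξ):
  B: 432 − 2(45.5) = 341
  D: 0 + 1(45.5) = 45.5
  A: 0 + 1(45.5) = 45.5
Total out = 432 lbmol/h; y_D = 45.5 / 432 = 0.1053.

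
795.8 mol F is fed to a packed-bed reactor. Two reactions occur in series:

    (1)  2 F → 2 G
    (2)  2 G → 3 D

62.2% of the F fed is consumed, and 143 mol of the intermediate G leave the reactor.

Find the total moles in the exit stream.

972 mol

Conversion of F: F consumed = 2ξ₁ = 0.622 × 795.8 → ξ₁ = 247.5 mol.
G balance: n_G = 0 + 2ξ₁ − 2ξ₂ = 143 → ξ₂ = (2·247.5 − 143)/2 = 176 mol.
Outlet amounts (n = n₀ + Σ ν·ξ):
  F: 795.8 − 2(247.5) = 300.8
  G: 0 + 2(247.5) − 2(176) = 143
  D: 0 + 3(176) = 528
Total out = 300.8 + 143 + 528 = 971.8 mol.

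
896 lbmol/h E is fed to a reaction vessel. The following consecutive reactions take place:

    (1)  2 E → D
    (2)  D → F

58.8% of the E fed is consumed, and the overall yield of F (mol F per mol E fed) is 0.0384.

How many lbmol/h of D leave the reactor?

Conversion of E: E consumed = 2ξ₁ = 0.588 × 896 → ξ₁ = 263.4 lbmol/h.
Yield of F: 1ξ₂ / 896 = 0.0384 → ξ₂ = 34.41 lbmol/h.
Outlet amounts (n = n₀ + Σ ν·ξ):
  E: 896 − 2(263.4) = 369.2
  D: 0 + 1(263.4) − 1(34.41) = 229
  F: 0 + 1(34.41) = 34.41

229 lbmol/h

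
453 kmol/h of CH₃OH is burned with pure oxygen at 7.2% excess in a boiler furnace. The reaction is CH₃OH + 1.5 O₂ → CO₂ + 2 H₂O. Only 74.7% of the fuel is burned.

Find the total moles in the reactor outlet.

1350 kmol/h

Stoichiometric O₂ = 1.5 × 453 = 679.5 kmol/h; O₂ fed = 679.5 × 1.072 = 728.4 kmol/h.
Fuel reacted = 0.747 × 453 → ξ = 338.4 kmol/h.
Outlet (n = n₀ + ν ξ):
  CH₃OH: 453 − 1(338.4) = 114.6
  O₂: 728.4 − 1.5(338.4) = 220.8
  CO₂: 0 + 1(338.4) = 338.4
  H₂O: 0 + 2(338.4) = 676.8
Total out = 114.6 + 220.8 + 338.4 + 676.8 = 1351 kmol/h.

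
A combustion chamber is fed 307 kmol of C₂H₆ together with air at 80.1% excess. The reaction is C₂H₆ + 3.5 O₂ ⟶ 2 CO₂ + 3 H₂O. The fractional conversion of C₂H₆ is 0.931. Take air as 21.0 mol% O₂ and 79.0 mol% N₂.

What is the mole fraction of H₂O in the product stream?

0.0887

Stoichiometric O₂ = 3.5 × 307 = 1074 kmol; O₂ fed = 1074 × 1.801 = 1935 kmol.
N₂ fed = 1935 × 79/21 = 7280 kmol.
Fuel reacted = 0.931 × 307 → ξ = 285.8 kmol.
Outlet (n = n₀ + ν ξ):
  C₂H₆: 307 − 1(285.8) = 21.18
  O₂: 1935 − 3.5(285.8) = 934.8
  N₂: 7280 (inert)
  CO₂: 0 + 2(285.8) = 571.6
  H₂O: 0 + 3(285.8) = 857.5
Total out = 9665 kmol; y_H₂O = 857.5 / 9665 = 0.08872.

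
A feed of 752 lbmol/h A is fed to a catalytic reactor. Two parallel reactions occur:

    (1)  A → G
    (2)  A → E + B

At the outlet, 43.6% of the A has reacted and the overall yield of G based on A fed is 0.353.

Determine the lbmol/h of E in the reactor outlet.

Yield of G: 1ξ₁ / 752 = 0.353 → ξ₁ = 265.5 lbmol/h.
Conversion of A: 1ξ₁ + 1ξ₂ = 0.436 × 752 = 327.9 → ξ₂ = 62.42 lbmol/h.
Outlet amounts (n = n₀ + Σ ν·ξ):
  A: 752 − 1(265.5) − 1(62.42) = 424.1
  G: 0 + 1(265.5) = 265.5
  E: 0 + 1(62.42) = 62.42
  B: 0 + 1(62.42) = 62.42

62.4 lbmol/h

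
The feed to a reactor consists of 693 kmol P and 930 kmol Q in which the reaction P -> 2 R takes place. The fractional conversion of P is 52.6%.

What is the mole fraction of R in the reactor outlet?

0.367

P reacted = 0.526 × 693 = 364.5 kmol; ν_P = −1, so ξ = 364.5/1 = 364.5 kmol.
Outlet amounts (n = n₀ + ν ξ):
  P: 693 − 1(364.5) = 328.5
  R: 0 + 2(364.5) = 729
  Q: 930 (inert)
Total out = 1988 kmol; y_R = 729 / 1988 = 0.3668.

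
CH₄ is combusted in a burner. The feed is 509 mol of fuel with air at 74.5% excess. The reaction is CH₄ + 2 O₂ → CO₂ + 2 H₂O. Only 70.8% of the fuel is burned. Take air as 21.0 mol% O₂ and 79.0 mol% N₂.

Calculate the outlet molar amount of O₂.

Stoichiometric O₂ = 2 × 509 = 1018 mol; O₂ fed = 1018 × 1.745 = 1776 mol.
N₂ fed = 1776 × 79/21 = 6683 mol.
Fuel reacted = 0.708 × 509 → ξ = 360.4 mol.
Outlet (n = n₀ + ν ξ):
  CH₄: 509 − 1(360.4) = 148.6
  O₂: 1776 − 2(360.4) = 1056
  N₂: 6683 (inert)
  CO₂: 0 + 1(360.4) = 360.4
  H₂O: 0 + 2(360.4) = 720.7

1060 mol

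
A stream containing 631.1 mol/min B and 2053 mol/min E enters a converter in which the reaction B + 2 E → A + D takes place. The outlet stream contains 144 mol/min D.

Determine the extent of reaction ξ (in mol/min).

For D: n = n₀ + 1ξ → 144 = 0 + 1ξ, giving ξ = 144 mol/min.
Outlet amounts (n = n₀ + ν ξ):
  B: 631.1 − 1(144) = 487.1
  E: 2053 − 2(144) = 1765
  A: 0 + 1(144) = 144
  D: 0 + 1(144) = 144

ξ = 144 mol/min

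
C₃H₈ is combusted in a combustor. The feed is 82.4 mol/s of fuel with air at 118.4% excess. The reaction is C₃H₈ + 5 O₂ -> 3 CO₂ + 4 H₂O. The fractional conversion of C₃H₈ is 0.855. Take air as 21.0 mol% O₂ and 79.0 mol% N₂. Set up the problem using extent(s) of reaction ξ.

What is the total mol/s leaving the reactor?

Stoichiometric O₂ = 5 × 82.4 = 412 mol/s; O₂ fed = 412 × 2.184 = 899.8 mol/s.
N₂ fed = 899.8 × 79/21 = 3385 mol/s.
Fuel reacted = 0.855 × 82.4 → ξ = 70.45 mol/s.
Outlet (n = n₀ + ν ξ):
  C₃H₈: 82.4 − 1(70.45) = 11.95
  O₂: 899.8 − 5(70.45) = 547.5
  N₂: 3385 (inert)
  CO₂: 0 + 3(70.45) = 211.4
  H₂O: 0 + 4(70.45) = 281.8
Total out = 11.95 + 547.5 + 3385 + 211.4 + 281.8 = 4438 mol/s.

4440 mol/s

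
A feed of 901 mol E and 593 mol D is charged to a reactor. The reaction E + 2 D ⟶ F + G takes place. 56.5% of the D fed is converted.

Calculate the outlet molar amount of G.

D reacted = 0.565 × 593 = 335 mol; ν_D = −2, so ξ = 335/2 = 167.5 mol.
Outlet amounts (n = n₀ + ν ξ):
  E: 901 − 1(167.5) = 733.5
  D: 593 − 2(167.5) = 258
  F: 0 + 1(167.5) = 167.5
  G: 0 + 1(167.5) = 167.5

168 mol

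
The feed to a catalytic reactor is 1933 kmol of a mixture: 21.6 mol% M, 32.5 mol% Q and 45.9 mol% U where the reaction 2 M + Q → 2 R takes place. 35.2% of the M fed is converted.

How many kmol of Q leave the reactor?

555 kmol

M reacted = 0.352 × 417.5 = 147 kmol; ν_M = −2, so ξ = 147/2 = 73.48 kmol.
Outlet amounts (n = n₀ + ν ξ):
  M: 417.5 − 2(73.48) = 270.6
  Q: 628.2 − 1(73.48) = 554.7
  R: 0 + 2(73.48) = 147
  U: 887.2 (inert)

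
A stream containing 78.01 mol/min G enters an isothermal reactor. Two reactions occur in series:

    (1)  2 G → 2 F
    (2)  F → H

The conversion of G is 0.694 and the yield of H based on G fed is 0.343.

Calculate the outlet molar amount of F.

27.4 mol/min

Conversion of G: G consumed = 2ξ₁ = 0.694 × 78.01 → ξ₁ = 27.07 mol/min.
Yield of H: 1ξ₂ / 78.01 = 0.343 → ξ₂ = 26.76 mol/min.
Outlet amounts (n = n₀ + Σ ν·ξ):
  G: 78.01 − 2(27.07) = 23.87
  F: 0 + 2(27.07) − 1(26.76) = 27.38
  H: 0 + 1(26.76) = 26.76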